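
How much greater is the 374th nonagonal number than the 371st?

7815

374·(7·374 − 5)/2 = 488631 and 371·(7·371 − 5)/2 = 480816.
Difference: 488631 − 480816 = 7815.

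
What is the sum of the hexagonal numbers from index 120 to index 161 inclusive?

Σ i(2i−1) = 2Σi² − Σi over i = 120..161.
Σi = 13041 − 7140 = 5901 and Σi² = 1404081 − 568820 = 835261.
2·835261 − 1·5901 = 1664621.

1664621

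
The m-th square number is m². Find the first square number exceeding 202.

225

Solve n² > 202 for integer n.
The largest n with value ≤ 202 is 14 (since 196 ≤ 202 < 225), so the first above is n = 15, value 225.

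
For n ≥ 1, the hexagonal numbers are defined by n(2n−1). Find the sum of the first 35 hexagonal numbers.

29190

Σ i(2i−1) = 2Σi² − Σi over i = 1..35.
Σi = 630 and Σi² = 14910.
2·14910 − 1·630 = 29190.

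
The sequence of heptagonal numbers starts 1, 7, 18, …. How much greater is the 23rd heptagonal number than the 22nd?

Consecutive heptagonal numbers differ by 5n − 4: here 5·23 − 4 = 111.

111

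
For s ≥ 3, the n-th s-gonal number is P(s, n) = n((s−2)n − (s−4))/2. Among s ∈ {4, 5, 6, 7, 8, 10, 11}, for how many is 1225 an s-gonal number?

s = 4: P(4, 35) = 1225. ✓
s = 5: P(5, 28) = 1162 and P(5, 29) = 1247; 1225 is not s-gonal.
s = 6: P(6, 25) = 1225. ✓
s = 7: P(7, 22) = 1177 and P(7, 23) = 1288; 1225 is not s-gonal.
s = 8: P(8, 20) = 1160 and P(8, 21) = 1281; 1225 is not s-gonal.
s = 10: P(10, 17) = 1105 and P(10, 18) = 1242; 1225 is not s-gonal.
s = 11: P(11, 16) = 1096 and P(11, 17) = 1241; 1225 is not s-gonal.
Hits: s ∈ {4, 6} → 2.

2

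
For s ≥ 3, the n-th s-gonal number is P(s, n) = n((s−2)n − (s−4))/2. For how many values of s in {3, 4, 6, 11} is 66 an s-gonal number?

s = 3: P(3, 11) = 66. ✓
s = 4: P(4, 8) = 64 and P(4, 9) = 81; 66 is not s-gonal.
s = 6: P(6, 6) = 66. ✓
s = 11: P(11, 4) = 58 and P(11, 5) = 95; 66 is not s-gonal.
Hits: s ∈ {3, 6} → 2.

2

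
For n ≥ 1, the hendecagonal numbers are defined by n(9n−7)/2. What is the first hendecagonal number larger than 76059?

Solve n(9n−7)/2 > 76059 for integer n.
The largest n with value ≤ 76059 is 130 (since 75595 ≤ 76059 < 76766), so the first above is n = 131, value 76766.

76766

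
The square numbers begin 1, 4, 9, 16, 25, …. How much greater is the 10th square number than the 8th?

10² = 100 and 8² = 64.
Difference: 100 − 64 = 36.

36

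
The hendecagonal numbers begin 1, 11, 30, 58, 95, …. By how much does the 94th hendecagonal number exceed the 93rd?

Consecutive hendecagonal numbers differ by 9n − 8: here 9·94 − 8 = 838.

838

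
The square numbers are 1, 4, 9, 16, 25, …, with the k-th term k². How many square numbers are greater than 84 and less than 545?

The n-th square number is n².
Smallest index with value > 84: n = 10 (giving 100).
Largest index with value < 545: n = 23 (giving 529).
Indices 10 through 23: 14 terms.

14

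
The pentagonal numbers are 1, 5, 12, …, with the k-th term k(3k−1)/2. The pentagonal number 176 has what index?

Set n(3n−1)/2 = 176, giving 3n² − n − 352 = 0.
The discriminant is 1 + 24·176 = 4225, and √4225 = 65.
So n = (1 + 65) / 6 = 66/6 = 11.

11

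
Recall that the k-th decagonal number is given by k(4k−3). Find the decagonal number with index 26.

The 26th decagonal number is n(4n−3) with n = 26.
26·(4·26 − 3) = 26·101 = 2626.

2626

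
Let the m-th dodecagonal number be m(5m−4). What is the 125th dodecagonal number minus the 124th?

1241

Consecutive dodecagonal numbers differ by 10n − 9: here 10·125 − 9 = 1241.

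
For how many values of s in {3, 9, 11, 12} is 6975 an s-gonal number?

s = 3: P(3, 117) = 6903 and P(3, 118) = 7021; 6975 is not s-gonal.
s = 9: P(9, 45) = 6975. ✓
s = 11: P(11, 39) = 6708 and P(11, 40) = 7060; 6975 is not s-gonal.
s = 12: P(12, 37) = 6697 and P(12, 38) = 7068; 6975 is not s-gonal.
Hits: s ∈ {9} → 1.

1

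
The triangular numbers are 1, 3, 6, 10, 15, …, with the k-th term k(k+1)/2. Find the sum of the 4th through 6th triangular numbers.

46

Σ i(i+1)/2 = (Σi² + Σi) / 2 over i = 4..6.
Σi = 21 − 6 = 15 and Σi² = 91 − 14 = 77.
(1·77 + 1·15) / 2 = 92/2 = 46.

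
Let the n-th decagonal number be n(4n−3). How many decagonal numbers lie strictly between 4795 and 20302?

36

The n-th decagonal number is n(4n−3).
Smallest index with value > 4795: n = 36 (giving 5076).
Largest index with value < 20302: n = 71 (giving 19951).
Indices 36 through 71: 36 terms.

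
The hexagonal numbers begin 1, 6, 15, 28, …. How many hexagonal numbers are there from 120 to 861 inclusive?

14

The n-th hexagonal number is n(2n−1).
Smallest index with value ≥ 120: n = 8 (giving 120).
Largest index with value ≤ 861: n = 21 (giving 861).
Indices 8 through 21: 14 terms.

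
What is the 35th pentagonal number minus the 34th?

103

Consecutive pentagonal numbers differ by 3n − 2: here 3·35 − 2 = 103.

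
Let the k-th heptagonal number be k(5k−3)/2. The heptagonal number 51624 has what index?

Set n(5n−3)/2 = 51624, giving 5n² − 3n − 103248 = 0.
The discriminant is 9 + 40·51624 = 2064969, and √2064969 = 1437.
So n = (3 + 1437) / 10 = 1440/10 = 144.

144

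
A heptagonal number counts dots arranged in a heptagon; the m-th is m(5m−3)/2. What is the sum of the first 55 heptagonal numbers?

Σ i(5i−3)/2 = (5Σi² − 3Σi) / 2 over i = 1..55.
Σi = 1540 and Σi² = 56980.
(5·56980 − 3·1540) / 2 = 280280/2 = 140140.

140140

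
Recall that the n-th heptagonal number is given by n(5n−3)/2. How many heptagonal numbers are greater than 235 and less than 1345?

13

The n-th heptagonal number is n(5n−3)/2.
Smallest index with value > 235: n = 11 (giving 286).
Largest index with value < 1345: n = 23 (giving 1288).
Indices 11 through 23: 13 terms.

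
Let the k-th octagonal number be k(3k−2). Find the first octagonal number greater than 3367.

3400

Solve n(3n−2) > 3367 for integer n.
The largest n with value ≤ 3367 is 33 (since 3201 ≤ 3367 < 3400), so the first above is n = 34, value 3400.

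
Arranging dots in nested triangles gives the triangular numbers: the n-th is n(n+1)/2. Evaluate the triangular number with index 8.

8·9/2 = 72/2 = 36.

36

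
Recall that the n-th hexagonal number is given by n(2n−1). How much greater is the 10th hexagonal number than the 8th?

70

10·(2·10 − 1) = 190 and 8·(2·8 − 1) = 120.
Difference: 190 − 120 = 70.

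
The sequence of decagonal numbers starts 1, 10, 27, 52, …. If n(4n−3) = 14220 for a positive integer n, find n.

60

Set n(4n−3) = 14220, giving 4n² − 3n − 14220 = 0.
The discriminant is 9 + 16·14220 = 227529, and √227529 = 477.
So n = (3 + 477) / 8 = 480/8 = 60.
Check: 60·(4·60 − 3) = 14220. ✓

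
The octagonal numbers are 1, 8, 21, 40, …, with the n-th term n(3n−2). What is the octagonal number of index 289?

249985

289·(3·289 − 2) = 289·865 = 249985.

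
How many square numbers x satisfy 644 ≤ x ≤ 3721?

36

The n-th square number is n².
Smallest index with value ≥ 644: n = 26 (giving 676).
Largest index with value ≤ 3721: n = 61 (giving 3721).
Indices 26 through 61: 36 terms.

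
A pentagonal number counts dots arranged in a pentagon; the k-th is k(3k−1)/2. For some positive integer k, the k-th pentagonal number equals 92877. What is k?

Set n(3n−1)/2 = 92877, giving 3n² − n − 185754 = 0.
The discriminant is 1 + 24·92877 = 2229049, and √2229049 = 1493.
So n = (1 + 1493) / 6 = 1494/6 = 249.

249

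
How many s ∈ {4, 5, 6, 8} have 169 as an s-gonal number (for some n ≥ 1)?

1

s = 4: P(4, 13) = 169. ✓
s = 5: P(5, 10) = 145 and P(5, 11) = 176; 169 is not s-gonal.
s = 6: P(6, 9) = 153 and P(6, 10) = 190; 169 is not s-gonal.
s = 8: P(8, 7) = 133 and P(8, 8) = 176; 169 is not s-gonal.
Hits: s ∈ {4} → 1.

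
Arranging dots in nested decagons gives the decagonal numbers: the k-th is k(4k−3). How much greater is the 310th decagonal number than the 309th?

Consecutive decagonal numbers differ by 8n − 7: here 8·310 − 7 = 2473.

2473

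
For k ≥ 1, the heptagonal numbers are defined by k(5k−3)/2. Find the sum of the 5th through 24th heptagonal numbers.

11740

Σ i(5i−3)/2 = (5Σi² − 3Σi) / 2 over i = 5..24.
Σi = 300 − 10 = 290 and Σi² = 4900 − 30 = 4870.
(5·4870 − 3·290) / 2 = 23480/2 = 11740.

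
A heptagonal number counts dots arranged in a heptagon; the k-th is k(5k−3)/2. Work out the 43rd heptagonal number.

43·(5·43 − 3)/2 = 43·212/2 = 43·106 = 4558.

4558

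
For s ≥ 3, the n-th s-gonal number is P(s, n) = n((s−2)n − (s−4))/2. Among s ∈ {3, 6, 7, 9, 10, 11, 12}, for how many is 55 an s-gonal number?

2

s = 3: P(3, 10) = 55. ✓
s = 6: P(6, 5) = 45 and P(6, 6) = 66; 55 is not s-gonal.
s = 7: P(7, 5) = 55. ✓
s = 9: P(9, 4) = 46 and P(9, 5) = 75; 55 is not s-gonal.
s = 10: P(10, 4) = 52 and P(10, 5) = 85; 55 is not s-gonal.
s = 11: P(11, 3) = 30 and P(11, 4) = 58; 55 is not s-gonal.
s = 12: P(12, 3) = 33 and P(12, 4) = 64; 55 is not s-gonal.
Hits: s ∈ {3, 7} → 2.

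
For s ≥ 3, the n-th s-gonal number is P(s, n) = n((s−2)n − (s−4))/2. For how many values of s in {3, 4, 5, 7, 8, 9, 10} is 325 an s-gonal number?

2

s = 3: P(3, 25) = 325. ✓
s = 4: P(4, 18) = 324 and P(4, 19) = 361; 325 is not s-gonal.
s = 5: P(5, 14) = 287 and P(5, 15) = 330; 325 is not s-gonal.
s = 7: P(7, 11) = 286 and P(7, 12) = 342; 325 is not s-gonal.
s = 8: P(8, 10) = 280 and P(8, 11) = 341; 325 is not s-gonal.
s = 9: P(9, 10) = 325. ✓
s = 10: P(10, 9) = 297 and P(10, 10) = 370; 325 is not s-gonal.
Hits: s ∈ {3, 9} → 2.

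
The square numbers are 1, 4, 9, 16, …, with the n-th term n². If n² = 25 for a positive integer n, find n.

5

We need n² = 25, so n = √25 = 5.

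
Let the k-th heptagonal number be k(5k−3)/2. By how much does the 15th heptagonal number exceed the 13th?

137

15·(5·15 − 3)/2 = 540 and 13·(5·13 − 3)/2 = 403.
Difference: 540 − 403 = 137.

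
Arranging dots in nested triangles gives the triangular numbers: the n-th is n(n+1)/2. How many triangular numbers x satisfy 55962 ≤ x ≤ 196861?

292

The n-th triangular number is n(n+1)/2.
Smallest index with value ≥ 55962: n = 335 (giving 56280).
Largest index with value ≤ 196861: n = 626 (giving 196251).
Indices 335 through 626: 292 terms.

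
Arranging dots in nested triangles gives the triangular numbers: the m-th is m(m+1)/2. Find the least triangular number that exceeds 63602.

63903

Solve n(n+1)/2 > 63602 for integer n.
The largest n with value ≤ 63602 is 356 (since 63546 ≤ 63602 < 63903), so the first above is n = 357, value 63903.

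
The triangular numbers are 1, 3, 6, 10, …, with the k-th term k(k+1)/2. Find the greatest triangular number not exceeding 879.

861

Solve n(n+1)/2 ≤ 879 for integer n.
n = 41 gives 861 ≤ 879, while n = 42 gives 903 > 879; so the answer is 861.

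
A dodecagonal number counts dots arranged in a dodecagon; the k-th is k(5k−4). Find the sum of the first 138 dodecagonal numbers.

4389481

Σ i(5i−4) = 5Σi² − 4Σi over i = 1..138.
Σi = 9591 and Σi² = 885569.
5·885569 − 4·9591 = 4389481.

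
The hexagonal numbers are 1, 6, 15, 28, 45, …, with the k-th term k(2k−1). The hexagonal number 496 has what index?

16

Set n(2n−1) = 496, giving 2n² − n − 496 = 0.
The discriminant is 1 + 8·496 = 3969, and √3969 = 63.
So n = (1 + 63) / 4 = 64/4 = 16.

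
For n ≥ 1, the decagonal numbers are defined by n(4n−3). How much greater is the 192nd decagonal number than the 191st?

1529

Consecutive decagonal numbers differ by 8n − 7: here 8·192 − 7 = 1529.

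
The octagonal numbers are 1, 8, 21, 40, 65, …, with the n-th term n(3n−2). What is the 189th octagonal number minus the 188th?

1129

Consecutive octagonal numbers differ by 6n − 5: here 6·189 − 5 = 1129.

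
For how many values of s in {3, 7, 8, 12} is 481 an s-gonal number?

s = 3: P(3, 30) = 465 and P(3, 31) = 496; 481 is not s-gonal.
s = 7: P(7, 14) = 469 and P(7, 15) = 540; 481 is not s-gonal.
s = 8: P(8, 13) = 481. ✓
s = 12: P(12, 10) = 460 and P(12, 11) = 561; 481 is not s-gonal.
Hits: s ∈ {8} → 1.

1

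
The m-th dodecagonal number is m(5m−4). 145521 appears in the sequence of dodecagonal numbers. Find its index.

Set n(5n−4) = 145521, giving 5n² − 4n − 145521 = 0.
The discriminant is 16 + 20·145521 = 2910436, and √2910436 = 1706.
So n = (4 + 1706) / 10 = 1710/10 = 171.
Check: 171·(5·171 − 4) = 145521. ✓

171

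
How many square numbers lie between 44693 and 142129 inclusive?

The n-th square number is n².
Smallest index with value ≥ 44693: n = 212 (giving 44944).
Largest index with value ≤ 142129: n = 377 (giving 142129).
Indices 212 through 377: 166 terms.

166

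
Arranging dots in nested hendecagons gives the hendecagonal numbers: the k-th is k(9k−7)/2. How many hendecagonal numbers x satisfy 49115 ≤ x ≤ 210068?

112

The n-th hendecagonal number is n(9n−7)/2.
Smallest index with value ≥ 49115: n = 105 (giving 49245).
Largest index with value ≤ 210068: n = 216 (giving 209196).
Indices 105 through 216: 112 terms.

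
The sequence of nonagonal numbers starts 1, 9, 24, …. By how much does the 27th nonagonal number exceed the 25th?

359

27·(7·27 − 5)/2 = 2484 and 25·(7·25 − 5)/2 = 2125.
Difference: 2484 − 2125 = 359.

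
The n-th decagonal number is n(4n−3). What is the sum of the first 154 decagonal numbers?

4881415

Σ i(4i−3) = 4Σi² − 3Σi over i = 1..154.
Σi = 11935 and Σi² = 1229305.
4·1229305 − 3·11935 = 4881415.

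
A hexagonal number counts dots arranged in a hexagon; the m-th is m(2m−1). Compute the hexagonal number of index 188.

The 188th hexagonal number is n(2n−1) with n = 188.
188·(2·188 − 1) = 188·375 = 70500.

70500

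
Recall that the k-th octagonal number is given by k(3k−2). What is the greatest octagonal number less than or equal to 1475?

1408

Solve n(3n−2) ≤ 1475 for integer n.
n = 22 gives 1408 ≤ 1475, while n = 23 gives 1541 > 1475; so the answer is 1408.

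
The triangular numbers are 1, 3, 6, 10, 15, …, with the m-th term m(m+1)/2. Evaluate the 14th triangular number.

The 14th triangular number is n(n+1)/2 with n = 14.
14·15/2 = 210/2 = 105.

105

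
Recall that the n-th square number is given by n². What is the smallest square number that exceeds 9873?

Solve n² > 9873 for integer n.
The largest n with value ≤ 9873 is 99 (since 9801 ≤ 9873 < 10000), so the first above is n = 100, value 10000.

10000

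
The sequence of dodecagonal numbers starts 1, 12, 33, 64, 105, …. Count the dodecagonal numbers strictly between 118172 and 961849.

The n-th dodecagonal number is n(5n−4).
Smallest index with value > 118172: n = 155 (giving 119505).
Largest index with value < 961849: n = 438 (giving 957468).
Indices 155 through 438: 284 terms.

284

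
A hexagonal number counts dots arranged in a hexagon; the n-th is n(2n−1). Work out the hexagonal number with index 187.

The 187th hexagonal number is n(2n−1) with n = 187.
187·(2·187 − 1) = 187·373 = 69751.

69751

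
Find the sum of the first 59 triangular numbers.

Σ i(i+1)/2 = (Σi² + Σi) / 2 over i = 1..59.
Σi = 1770 and Σi² = 70210.
(1·70210 + 1·1770) / 2 = 71980/2 = 35990.

35990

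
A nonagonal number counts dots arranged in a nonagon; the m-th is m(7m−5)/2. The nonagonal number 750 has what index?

15

Set n(7n−5)/2 = 750, giving 7n² − 5n − 1500 = 0.
The discriminant is 25 + 56·750 = 42025, and √42025 = 205.
So n = (5 + 205) / 14 = 210/14 = 15.
Check: 15·(7·15 − 5)/2 = 750. ✓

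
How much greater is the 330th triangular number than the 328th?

330·331/2 = 54615 and 328·329/2 = 53956.
Difference: 54615 − 53956 = 659.

659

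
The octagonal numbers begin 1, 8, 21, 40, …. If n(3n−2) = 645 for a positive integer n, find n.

15

Set n(3n−2) = 645, giving 3n² − 2n − 645 = 0.
The discriminant is 4 + 12·645 = 7744, and √7744 = 88.
So n = (2 + 88) / 6 = 90/6 = 15.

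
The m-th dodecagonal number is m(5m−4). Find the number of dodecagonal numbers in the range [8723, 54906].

The n-th dodecagonal number is n(5n−4).
Smallest index with value ≥ 8723: n = 43 (giving 9073).
Largest index with value ≤ 54906: n = 105 (giving 54705).
Indices 43 through 105: 63 terms.

63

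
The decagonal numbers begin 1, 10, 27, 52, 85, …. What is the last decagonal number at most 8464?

Solve n(4n−3) ≤ 8464 for integer n.
n = 46 gives 8326 ≤ 8464, while n = 47 gives 8695 > 8464; so the answer is 8326.

8326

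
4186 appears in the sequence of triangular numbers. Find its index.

91

Set n(n+1)/2 = 4186, giving n² + n − 8372 = 0.
The discriminant is 1 + 8·4186 = 33489, and √33489 = 183.
So n = (-1 + 183) / 2 = 182/2 = 91.
Check: 91·92/2 = 4186. ✓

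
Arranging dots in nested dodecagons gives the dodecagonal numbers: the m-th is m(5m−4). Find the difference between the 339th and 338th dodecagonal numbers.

3381

Consecutive dodecagonal numbers differ by 10n − 9: here 10·339 − 9 = 3381.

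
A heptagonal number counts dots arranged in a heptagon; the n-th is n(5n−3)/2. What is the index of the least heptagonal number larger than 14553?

77

Solve n(5n−3)/2 > 14553 for integer n.
The largest n with value ≤ 14553 is 76 (since 14326 ≤ 14553 < 14707), so the first above is n = 77, value 14707.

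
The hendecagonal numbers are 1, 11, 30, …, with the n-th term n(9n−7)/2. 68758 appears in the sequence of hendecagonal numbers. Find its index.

Set n(9n−7)/2 = 68758, giving 9n² − 7n − 137516 = 0.
The discriminant is 49 + 72·68758 = 4950625, and √4950625 = 2225.
So n = (7 + 2225) / 18 = 2232/18 = 124.

124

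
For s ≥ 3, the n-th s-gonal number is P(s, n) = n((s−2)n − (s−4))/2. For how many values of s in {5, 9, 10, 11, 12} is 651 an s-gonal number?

s = 5: P(5, 21) = 651. ✓
s = 9: P(9, 14) = 651. ✓
s = 10: P(10, 13) = 637 and P(10, 14) = 742; 651 is not s-gonal.
s = 11: P(11, 12) = 606 and P(11, 13) = 715; 651 is not s-gonal.
s = 12: P(12, 11) = 561 and P(12, 12) = 672; 651 is not s-gonal.
Hits: s ∈ {5, 9} → 2.

2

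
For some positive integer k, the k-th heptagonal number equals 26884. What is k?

104

Set n(5n−3)/2 = 26884, giving 5n² − 3n − 53768 = 0.
The discriminant is 9 + 40·26884 = 1075369, and √1075369 = 1037.
So n = (3 + 1037) / 10 = 1040/10 = 104.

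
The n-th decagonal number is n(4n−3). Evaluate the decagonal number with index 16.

976

The 16th decagonal number is n(4n−3) with n = 16.
16·(4·16 − 3) = 16·61 = 976.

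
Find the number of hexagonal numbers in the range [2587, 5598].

17

The n-th hexagonal number is n(2n−1).
Smallest index with value ≥ 2587: n = 37 (giving 2701).
Largest index with value ≤ 5598: n = 53 (giving 5565).
Indices 37 through 53: 17 terms.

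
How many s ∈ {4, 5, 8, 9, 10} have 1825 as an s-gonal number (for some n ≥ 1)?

s = 4: P(4, 42) = 1764 and P(4, 43) = 1849; 1825 is not s-gonal.
s = 5: P(5, 35) = 1820 and P(5, 36) = 1926; 1825 is not s-gonal.
s = 8: P(8, 25) = 1825. ✓
s = 9: P(9, 23) = 1794 and P(9, 24) = 1956; 1825 is not s-gonal.
s = 10: P(10, 21) = 1701 and P(10, 22) = 1870; 1825 is not s-gonal.
Hits: s ∈ {8} → 1.

1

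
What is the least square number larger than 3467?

Solve n² > 3467 for integer n.
The largest n with value ≤ 3467 is 58 (since 3364 ≤ 3467 < 3481), so the first above is n = 59, value 3481.

3481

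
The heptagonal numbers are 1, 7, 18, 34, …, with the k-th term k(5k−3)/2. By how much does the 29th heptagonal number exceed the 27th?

277

29·(5·29 − 3)/2 = 2059 and 27·(5·27 − 3)/2 = 1782.
Difference: 2059 − 1782 = 277.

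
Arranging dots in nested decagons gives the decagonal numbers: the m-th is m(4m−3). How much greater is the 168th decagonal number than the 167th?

Consecutive decagonal numbers differ by 8n − 7: here 8·168 − 7 = 1337.

1337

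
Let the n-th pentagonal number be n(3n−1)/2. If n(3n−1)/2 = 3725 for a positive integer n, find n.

Set n(3n−1)/2 = 3725, giving 3n² − n − 7450 = 0.
The discriminant is 1 + 24·3725 = 89401, and √89401 = 299.
So n = (1 + 299) / 6 = 300/6 = 50.

50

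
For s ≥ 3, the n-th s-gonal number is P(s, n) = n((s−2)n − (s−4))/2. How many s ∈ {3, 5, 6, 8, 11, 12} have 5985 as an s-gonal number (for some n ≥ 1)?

s = 3: P(3, 108) = 5886 and P(3, 109) = 5995; 5985 is not s-gonal.
s = 5: P(5, 63) = 5922 and P(5, 64) = 6112; 5985 is not s-gonal.
s = 6: P(6, 54) = 5778 and P(6, 55) = 5995; 5985 is not s-gonal.
s = 8: P(8, 45) = 5985. ✓
s = 11: P(11, 36) = 5706 and P(11, 37) = 6031; 5985 is not s-gonal.
s = 12: P(12, 35) = 5985. ✓
Hits: s ∈ {8, 12} → 2.

2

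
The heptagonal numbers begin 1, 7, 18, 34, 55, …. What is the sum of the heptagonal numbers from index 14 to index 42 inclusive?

60697

Σ i(5i−3)/2 = (5Σi² − 3Σi) / 2 over i = 14..42.
Σi = 903 − 91 = 812 and Σi² = 25585 − 819 = 24766.
(5·24766 − 3·812) / 2 = 121394/2 = 60697.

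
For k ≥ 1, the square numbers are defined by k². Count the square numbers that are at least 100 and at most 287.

7

The n-th square number is n².
Smallest index with value ≥ 100: n = 10 (giving 100).
Largest index with value ≤ 287: n = 16 (giving 256).
Indices 10 through 16: 7 terms.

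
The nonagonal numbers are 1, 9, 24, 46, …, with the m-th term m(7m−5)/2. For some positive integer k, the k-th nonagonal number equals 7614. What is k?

Set n(7n−5)/2 = 7614, giving 7n² − 5n − 15228 = 0.
So n = (5 + 653) / 14 = 658/14 = 47.
Check: 47·(7·47 − 5)/2 = 7614. ✓

47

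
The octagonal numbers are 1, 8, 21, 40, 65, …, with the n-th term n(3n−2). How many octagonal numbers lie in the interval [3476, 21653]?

The n-th octagonal number is n(3n−2).
Smallest index with value ≥ 3476: n = 35 (giving 3605).
Largest index with value ≤ 21653: n = 85 (giving 21505).
Indices 35 through 85: 51 terms.

51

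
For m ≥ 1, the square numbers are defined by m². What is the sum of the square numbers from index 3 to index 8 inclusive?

199

Σ_{i=3}^{8} i² = 204 − 5 = 199.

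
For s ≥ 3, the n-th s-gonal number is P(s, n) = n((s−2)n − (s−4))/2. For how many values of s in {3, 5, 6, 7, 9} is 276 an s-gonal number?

2

s = 3: P(3, 23) = 276. ✓
s = 5: P(5, 13) = 247 and P(5, 14) = 287; 276 is not s-gonal.
s = 6: P(6, 12) = 276. ✓
s = 7: P(7, 10) = 235 and P(7, 11) = 286; 276 is not s-gonal.
s = 9: P(9, 9) = 261 and P(9, 10) = 325; 276 is not s-gonal.
Hits: s ∈ {3, 6} → 2.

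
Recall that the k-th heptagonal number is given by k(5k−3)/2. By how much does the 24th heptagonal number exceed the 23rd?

116

Consecutive heptagonal numbers differ by 5n − 4: here 5·24 − 4 = 116.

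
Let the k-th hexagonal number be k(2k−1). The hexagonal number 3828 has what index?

Set n(2n−1) = 3828, giving 2n² − n − 3828 = 0.
The discriminant is 1 + 8·3828 = 30625, and √30625 = 175.
So n = (1 + 175) / 4 = 176/4 = 44.
Check: 44·(2·44 − 1) = 3828. ✓

44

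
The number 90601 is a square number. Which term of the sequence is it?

301

We need n² = 90601, so n = √90601 = 301.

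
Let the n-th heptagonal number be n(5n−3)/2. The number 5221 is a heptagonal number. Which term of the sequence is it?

Set n(5n−3)/2 = 5221, giving 5n² − 3n − 10442 = 0.
So n = (3 + 457) / 10 = 460/10 = 46.

46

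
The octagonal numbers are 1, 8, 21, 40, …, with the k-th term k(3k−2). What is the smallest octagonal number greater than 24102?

Solve n(3n−2) > 24102 for integer n.
The largest n with value ≤ 24102 is 89 (since 23585 ≤ 24102 < 24120), so the first above is n = 90, value 24120.

24120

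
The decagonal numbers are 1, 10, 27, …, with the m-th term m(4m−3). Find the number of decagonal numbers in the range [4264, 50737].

80

The n-th decagonal number is n(4n−3).
Smallest index with value ≥ 4264: n = 34 (giving 4522).
Largest index with value ≤ 50737: n = 113 (giving 50737).
Indices 34 through 113: 80 terms.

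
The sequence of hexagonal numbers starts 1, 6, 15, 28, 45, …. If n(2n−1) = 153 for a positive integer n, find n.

9

Set n(2n−1) = 153, giving 2n² − n − 153 = 0.
So n = (1 + 35) / 4 = 36/4 = 9.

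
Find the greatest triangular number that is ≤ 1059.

Solve n(n+1)/2 ≤ 1059 for integer n.
n = 45 gives 1035 ≤ 1059, while n = 46 gives 1081 > 1059; so the answer is 1035.

1035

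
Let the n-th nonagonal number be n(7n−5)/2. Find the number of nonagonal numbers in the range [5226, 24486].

The n-th nonagonal number is n(7n−5)/2.
Smallest index with value ≥ 5226: n = 39 (giving 5226).
Largest index with value ≤ 24486: n = 84 (giving 24486).
Indices 39 through 84: 46 terms.

46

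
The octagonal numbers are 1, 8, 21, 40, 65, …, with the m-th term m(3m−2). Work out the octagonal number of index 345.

345·(3·345 − 2) = 345·1033 = 356385.

356385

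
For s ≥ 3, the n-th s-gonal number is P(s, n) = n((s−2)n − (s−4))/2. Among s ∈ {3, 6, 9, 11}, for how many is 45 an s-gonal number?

s = 3: P(3, 9) = 45. ✓
s = 6: P(6, 5) = 45. ✓
s = 9: P(9, 3) = 24 and P(9, 4) = 46; 45 is not s-gonal.
s = 11: P(11, 3) = 30 and P(11, 4) = 58; 45 is not s-gonal.
Hits: s ∈ {3, 6} → 2.

2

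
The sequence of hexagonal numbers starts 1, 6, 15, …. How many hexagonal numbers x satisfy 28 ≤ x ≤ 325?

10

The n-th hexagonal number is n(2n−1).
Smallest index with value ≥ 28: n = 4 (giving 28).
Largest index with value ≤ 325: n = 13 (giving 325).
Indices 4 through 13: 10 terms.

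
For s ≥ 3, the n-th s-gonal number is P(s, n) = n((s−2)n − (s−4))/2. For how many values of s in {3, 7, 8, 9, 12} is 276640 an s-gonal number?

1

s = 3: P(3, 743) = 276396 and P(3, 744) = 277140; 276640 is not s-gonal.
s = 7: P(7, 332) = 275062 and P(7, 333) = 276723; 276640 is not s-gonal.
s = 8: P(8, 304) = 276640. ✓
s = 9: P(9, 281) = 275661 and P(9, 282) = 277629; 276640 is not s-gonal.
s = 12: P(12, 235) = 275185 and P(12, 236) = 277536; 276640 is not s-gonal.
Hits: s ∈ {8} → 1.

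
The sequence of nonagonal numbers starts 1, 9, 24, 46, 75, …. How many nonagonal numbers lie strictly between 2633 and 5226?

The n-th nonagonal number is n(7n−5)/2.
Smallest index with value > 2633: n = 28 (giving 2674).
Largest index with value < 5226: n = 38 (giving 4959).
Indices 28 through 38: 11 terms.

11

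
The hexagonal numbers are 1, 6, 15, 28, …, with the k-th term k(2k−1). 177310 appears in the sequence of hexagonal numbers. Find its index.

Set n(2n−1) = 177310, giving 2n² − n − 177310 = 0.
The discriminant is 1 + 8·177310 = 1418481, and √1418481 = 1191.
So n = (1 + 1191) / 4 = 1192/4 = 298.

298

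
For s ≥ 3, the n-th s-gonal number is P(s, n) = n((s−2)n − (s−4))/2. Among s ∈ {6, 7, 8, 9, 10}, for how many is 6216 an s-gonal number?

s = 6: P(6, 56) = 6216. ✓
s = 7: P(7, 50) = 6175 and P(7, 51) = 6426; 6216 is not s-gonal.
s = 8: P(8, 45) = 5985 and P(8, 46) = 6256; 6216 is not s-gonal.
s = 9: P(9, 42) = 6069 and P(9, 43) = 6364; 6216 is not s-gonal.
s = 10: P(10, 39) = 5967 and P(10, 40) = 6280; 6216 is not s-gonal.
Hits: s ∈ {6} → 1.

1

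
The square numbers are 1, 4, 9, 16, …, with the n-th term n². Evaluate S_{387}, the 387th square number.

The 387th square number is n² with n = 387.
387² = 149769.

149769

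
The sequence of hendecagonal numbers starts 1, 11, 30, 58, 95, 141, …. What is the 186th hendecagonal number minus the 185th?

1666

Consecutive hendecagonal numbers differ by 9n − 8: here 9·186 − 8 = 1666.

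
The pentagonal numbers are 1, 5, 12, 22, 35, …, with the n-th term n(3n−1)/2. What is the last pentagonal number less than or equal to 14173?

14065

Solve n(3n−1)/2 ≤ 14173 for integer n.
n = 97 gives 14065 ≤ 14173, while n = 98 gives 14357 > 14173; so the answer is 14065.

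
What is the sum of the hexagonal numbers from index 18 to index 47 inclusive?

Σ i(2i−1) = 2Σi² − Σi over i = 18..47.
Σi = 1128 − 153 = 975 and Σi² = 35720 − 1785 = 33935.
2·33935 − 1·975 = 66895.

66895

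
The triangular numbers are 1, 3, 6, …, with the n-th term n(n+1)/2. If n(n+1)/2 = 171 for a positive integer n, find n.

18

Set n(n+1)/2 = 171, giving n² + n − 342 = 0.
The discriminant is 1 + 8·171 = 1369, and √1369 = 37.
So n = (-1 + 37) / 2 = 36/2 = 18.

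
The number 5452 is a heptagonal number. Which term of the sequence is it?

47

Set n(5n−3)/2 = 5452, giving 5n² − 3n − 10904 = 0.
So n = (3 + 467) / 10 = 470/10 = 47.
Check: 47·(5·47 − 3)/2 = 5452. ✓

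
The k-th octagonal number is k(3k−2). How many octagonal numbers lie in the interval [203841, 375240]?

The n-th octagonal number is n(3n−2).
Smallest index with value ≥ 203841: n = 261 (giving 203841).
Largest index with value ≤ 375240: n = 354 (giving 375240).
Indices 261 through 354: 94 terms.

94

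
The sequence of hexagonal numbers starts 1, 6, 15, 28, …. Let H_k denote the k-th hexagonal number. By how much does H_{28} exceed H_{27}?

Consecutive hexagonal numbers differ by 4n − 3: here 4·28 − 3 = 109.

109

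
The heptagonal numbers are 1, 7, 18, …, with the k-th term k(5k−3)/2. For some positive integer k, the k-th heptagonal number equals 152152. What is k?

Set n(5n−3)/2 = 152152, giving 5n² − 3n − 304304 = 0.
The discriminant is 9 + 40·152152 = 6086089, and √6086089 = 2467.
So n = (3 + 2467) / 10 = 2470/10 = 247.

247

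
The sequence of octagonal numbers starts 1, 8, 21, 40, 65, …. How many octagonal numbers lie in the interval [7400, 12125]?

14

The n-th octagonal number is n(3n−2).
Smallest index with value ≥ 7400: n = 50 (giving 7400).
Largest index with value ≤ 12125: n = 63 (giving 11781).
Indices 50 through 63: 14 terms.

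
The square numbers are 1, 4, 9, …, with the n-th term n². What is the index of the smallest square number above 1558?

Solve n² > 1558 for integer n.
The largest n with value ≤ 1558 is 39 (since 1521 ≤ 1558 < 1600), so the first above is n = 40, value 1600.

40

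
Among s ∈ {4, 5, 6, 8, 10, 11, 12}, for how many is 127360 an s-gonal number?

s = 4: P(4, 356) = 126736 and P(4, 357) = 127449; 127360 is not s-gonal.
s = 5: P(5, 291) = 126876 and P(5, 292) = 127750; 127360 is not s-gonal.
s = 6: P(6, 252) = 126756 and P(6, 253) = 127765; 127360 is not s-gonal.
s = 8: P(8, 206) = 126896 and P(8, 207) = 128133; 127360 is not s-gonal.
s = 10: P(10, 178) = 126202 and P(10, 179) = 127627; 127360 is not s-gonal.
s = 11: P(11, 168) = 126420 and P(11, 169) = 127933; 127360 is not s-gonal.
s = 12: P(12, 160) = 127360. ✓
Hits: s ∈ {12} → 1.

1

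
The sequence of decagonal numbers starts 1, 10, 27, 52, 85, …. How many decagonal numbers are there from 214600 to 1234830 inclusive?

The n-th decagonal number is n(4n−3).
Smallest index with value ≥ 214600: n = 232 (giving 214600).
Largest index with value ≤ 1234830: n = 555 (giving 1230435).
Indices 232 through 555: 324 terms.

324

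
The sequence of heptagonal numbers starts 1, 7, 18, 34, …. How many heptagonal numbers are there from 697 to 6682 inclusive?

36

The n-th heptagonal number is n(5n−3)/2.
Smallest index with value ≥ 697: n = 17 (giving 697).
Largest index with value ≤ 6682: n = 52 (giving 6682).
Indices 17 through 52: 36 terms.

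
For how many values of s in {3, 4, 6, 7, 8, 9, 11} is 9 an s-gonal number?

2

s = 3: P(3, 3) = 6 and P(3, 4) = 10; 9 is not s-gonal.
s = 4: P(4, 3) = 9. ✓
s = 6: P(6, 2) = 6 and P(6, 3) = 15; 9 is not s-gonal.
s = 7: P(7, 2) = 7 and P(7, 3) = 18; 9 is not s-gonal.
s = 8: P(8, 2) = 8 and P(8, 3) = 21; 9 is not s-gonal.
s = 9: P(9, 2) = 9. ✓
s = 11: P(11, 1) = 1 and P(11, 2) = 11; 9 is not s-gonal.
Hits: s ∈ {4, 9} → 2.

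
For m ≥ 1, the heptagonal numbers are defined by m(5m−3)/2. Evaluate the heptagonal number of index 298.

221563

The 298th heptagonal number is n(5n−3)/2 with n = 298.
298·(5·298 − 3)/2 = 298·1487/2 = 221563.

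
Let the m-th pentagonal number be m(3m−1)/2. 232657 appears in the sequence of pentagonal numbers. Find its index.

394

Set n(3n−1)/2 = 232657, giving 3n² − n − 465314 = 0.
The discriminant is 1 + 24·232657 = 5583769, and √5583769 = 2363.
So n = (1 + 2363) / 6 = 2364/6 = 394.
Check: 394·(3·394 − 1)/2 = 232657. ✓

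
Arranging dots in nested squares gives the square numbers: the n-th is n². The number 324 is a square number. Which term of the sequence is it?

18

We need n² = 324, so n = √324 = 18.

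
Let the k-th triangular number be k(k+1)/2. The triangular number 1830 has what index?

60

Set n(n+1)/2 = 1830, giving n² + n − 3660 = 0.
The discriminant is 1 + 8·1830 = 14641, and √14641 = 121.
So n = (-1 + 121) / 2 = 120/2 = 60.
Check: 60·61/2 = 1830. ✓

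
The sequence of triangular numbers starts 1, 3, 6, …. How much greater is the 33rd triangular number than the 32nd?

Consecutive triangular numbers differ by n: T_{33} − T_{32} = 33.

33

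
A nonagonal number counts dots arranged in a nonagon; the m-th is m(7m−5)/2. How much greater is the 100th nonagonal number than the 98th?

100·(7·100 − 5)/2 = 34750 and 98·(7·98 − 5)/2 = 33369.
Difference: 34750 − 33369 = 1381.

1381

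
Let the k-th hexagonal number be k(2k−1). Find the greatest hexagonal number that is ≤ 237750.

237705

Solve n(2n−1) ≤ 237750 for integer n.
n = 345 gives 237705 ≤ 237750, while n = 346 gives 239086 > 237750; so the answer is 237705.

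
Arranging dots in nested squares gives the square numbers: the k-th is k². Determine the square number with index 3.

9

3² = 9.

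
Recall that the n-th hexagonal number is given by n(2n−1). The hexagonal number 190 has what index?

10

Set n(2n−1) = 190, giving 2n² − n − 190 = 0.
The discriminant is 1 + 8·190 = 1521, and √1521 = 39.
So n = (1 + 39) / 4 = 40/4 = 10.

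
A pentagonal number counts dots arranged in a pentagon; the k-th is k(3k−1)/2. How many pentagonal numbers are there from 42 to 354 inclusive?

The n-th pentagonal number is n(3n−1)/2.
Smallest index with value ≥ 42: n = 6 (giving 51).
Largest index with value ≤ 354: n = 15 (giving 330).
Indices 6 through 15: 10 terms.

10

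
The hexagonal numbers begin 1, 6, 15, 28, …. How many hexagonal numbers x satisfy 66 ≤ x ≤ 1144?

19

The n-th hexagonal number is n(2n−1).
Smallest index with value ≥ 66: n = 6 (giving 66).
Largest index with value ≤ 1144: n = 24 (giving 1128).
Indices 6 through 24: 19 terms.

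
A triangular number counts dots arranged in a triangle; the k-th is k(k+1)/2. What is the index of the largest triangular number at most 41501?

287

Solve n(n+1)/2 ≤ 41501 for integer n.
n = 287 gives 41328 ≤ 41501, while n = 288 gives 41616 > 41501; so the answer is index 287.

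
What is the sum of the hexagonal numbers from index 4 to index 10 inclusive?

Σ i(2i−1) = 2Σi² − Σi over i = 4..10.
Σi = 55 − 6 = 49 and Σi² = 385 − 14 = 371.
2·371 − 1·49 = 693.

693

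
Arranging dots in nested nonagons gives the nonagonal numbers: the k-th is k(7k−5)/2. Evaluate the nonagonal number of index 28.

28·(7·28 − 5)/2 = 28·191/2 = 2674.

2674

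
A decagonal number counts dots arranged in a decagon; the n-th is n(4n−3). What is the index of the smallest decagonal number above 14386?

61

Solve n(4n−3) > 14386 for integer n.
The largest n with value ≤ 14386 is 60 (since 14220 ≤ 14386 < 14701), so the first above is n = 61, value 14701.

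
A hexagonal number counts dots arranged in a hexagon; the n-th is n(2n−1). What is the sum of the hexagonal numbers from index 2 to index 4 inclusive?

Σ i(2i−1) = 2Σi² − Σi over i = 2..4.
Σi = 10 − 1 = 9 and Σi² = 30 − 1 = 29.
2·29 − 1·9 = 49.

49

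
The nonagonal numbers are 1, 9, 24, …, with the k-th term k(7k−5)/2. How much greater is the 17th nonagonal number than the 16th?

Consecutive nonagonal numbers differ by 7n − 6: here 7·17 − 6 = 113.

113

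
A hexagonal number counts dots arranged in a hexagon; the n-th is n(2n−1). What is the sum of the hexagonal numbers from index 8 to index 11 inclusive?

694

Σ i(2i−1) = 2Σi² − Σi over i = 8..11.
Σi = 66 − 28 = 38 and Σi² = 506 − 140 = 366.
2·366 − 1·38 = 694.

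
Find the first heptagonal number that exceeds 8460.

Solve n(5n−3)/2 > 8460 for integer n.
The largest n with value ≤ 8460 is 58 (since 8323 ≤ 8460 < 8614), so the first above is n = 59, value 8614.

8614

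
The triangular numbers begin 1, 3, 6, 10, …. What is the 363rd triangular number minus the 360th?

363·364/2 = 66066 and 360·361/2 = 64980.
Difference: 66066 − 64980 = 1086.

1086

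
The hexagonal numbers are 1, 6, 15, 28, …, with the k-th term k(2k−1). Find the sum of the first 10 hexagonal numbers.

Σ i(2i−1) = 2Σi² − Σi over i = 1..10.
Σi = 55 and Σi² = 385.
2·385 − 1·55 = 715.

715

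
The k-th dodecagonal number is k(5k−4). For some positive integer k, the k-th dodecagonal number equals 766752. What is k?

392

Set n(5n−4) = 766752, giving 5n² − 4n − 766752 = 0.
The discriminant is 16 + 20·766752 = 15335056, and √15335056 = 3916.
So n = (4 + 3916) / 10 = 3920/10 = 392.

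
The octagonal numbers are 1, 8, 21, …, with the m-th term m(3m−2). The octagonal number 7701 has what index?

51

Set n(3n−2) = 7701, giving 3n² − 2n − 7701 = 0.
So n = (2 + 304) / 6 = 306/6 = 51.
Check: 51·(3·51 − 2) = 7701. ✓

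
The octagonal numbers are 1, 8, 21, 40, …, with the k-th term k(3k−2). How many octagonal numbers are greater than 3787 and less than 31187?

67

The n-th octagonal number is n(3n−2).
Smallest index with value > 3787: n = 36 (giving 3816).
Largest index with value < 31187: n = 102 (giving 31008).
Indices 36 through 102: 67 terms.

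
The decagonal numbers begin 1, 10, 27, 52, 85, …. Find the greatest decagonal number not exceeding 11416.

Solve n(4n−3) ≤ 11416 for integer n.
n = 53 gives 11077 ≤ 11416, while n = 54 gives 11502 > 11416; so the answer is 11077.

11077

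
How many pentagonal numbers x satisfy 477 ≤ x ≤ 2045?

The n-th pentagonal number is n(3n−1)/2.
Smallest index with value ≥ 477: n = 18 (giving 477).
Largest index with value ≤ 2045: n = 37 (giving 2035).
Indices 18 through 37: 20 terms.

20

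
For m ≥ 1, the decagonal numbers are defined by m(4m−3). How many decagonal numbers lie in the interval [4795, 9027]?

The n-th decagonal number is n(4n−3).
Smallest index with value ≥ 4795: n = 35 (giving 4795).
Largest index with value ≤ 9027: n = 47 (giving 8695).
Indices 35 through 47: 13 terms.

13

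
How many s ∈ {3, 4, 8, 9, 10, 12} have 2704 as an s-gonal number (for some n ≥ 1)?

s = 3: P(3, 73) = 2701 and P(3, 74) = 2775; 2704 is not s-gonal.
s = 4: P(4, 52) = 2704. ✓
s = 8: P(8, 30) = 2640 and P(8, 31) = 2821; 2704 is not s-gonal.
s = 9: P(9, 28) = 2674 and P(9, 29) = 2871; 2704 is not s-gonal.
s = 10: P(10, 26) = 2626 and P(10, 27) = 2835; 2704 is not s-gonal.
s = 12: P(12, 23) = 2553 and P(12, 24) = 2784; 2704 is not s-gonal.
Hits: s ∈ {4} → 1.

1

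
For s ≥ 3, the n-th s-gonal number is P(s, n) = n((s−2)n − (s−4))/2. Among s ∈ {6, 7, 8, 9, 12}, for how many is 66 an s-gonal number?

s = 6: P(6, 6) = 66. ✓
s = 7: P(7, 5) = 55 and P(7, 6) = 81; 66 is not s-gonal.
s = 8: P(8, 5) = 65 and P(8, 6) = 96; 66 is not s-gonal.
s = 9: P(9, 4) = 46 and P(9, 5) = 75; 66 is not s-gonal.
s = 12: P(12, 4) = 64 and P(12, 5) = 105; 66 is not s-gonal.
Hits: s ∈ {6} → 1.

1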